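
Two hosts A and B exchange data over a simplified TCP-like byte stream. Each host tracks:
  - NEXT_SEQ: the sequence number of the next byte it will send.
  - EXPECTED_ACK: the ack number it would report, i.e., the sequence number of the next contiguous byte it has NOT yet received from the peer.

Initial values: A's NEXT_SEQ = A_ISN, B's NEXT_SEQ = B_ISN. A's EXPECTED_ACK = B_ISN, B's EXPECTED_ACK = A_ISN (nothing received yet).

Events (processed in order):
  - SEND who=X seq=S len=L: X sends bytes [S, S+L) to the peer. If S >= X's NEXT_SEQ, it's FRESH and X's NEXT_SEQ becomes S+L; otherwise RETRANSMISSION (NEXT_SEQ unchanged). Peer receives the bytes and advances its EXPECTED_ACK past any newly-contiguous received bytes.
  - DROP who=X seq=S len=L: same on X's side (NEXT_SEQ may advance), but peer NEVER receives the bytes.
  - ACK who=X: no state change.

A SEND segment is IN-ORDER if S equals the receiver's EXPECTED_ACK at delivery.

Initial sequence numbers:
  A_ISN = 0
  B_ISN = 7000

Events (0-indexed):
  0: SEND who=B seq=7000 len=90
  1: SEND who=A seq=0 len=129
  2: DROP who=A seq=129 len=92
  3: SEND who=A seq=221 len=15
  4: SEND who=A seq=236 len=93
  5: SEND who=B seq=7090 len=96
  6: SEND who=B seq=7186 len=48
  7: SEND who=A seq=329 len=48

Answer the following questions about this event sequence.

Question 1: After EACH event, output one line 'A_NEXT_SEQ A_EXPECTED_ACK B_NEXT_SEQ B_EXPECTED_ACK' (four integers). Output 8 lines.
0 7090 7090 0
129 7090 7090 129
221 7090 7090 129
236 7090 7090 129
329 7090 7090 129
329 7186 7186 129
329 7234 7234 129
377 7234 7234 129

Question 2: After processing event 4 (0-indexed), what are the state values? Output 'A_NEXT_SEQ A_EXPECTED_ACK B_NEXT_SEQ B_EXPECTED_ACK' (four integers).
After event 0: A_seq=0 A_ack=7090 B_seq=7090 B_ack=0
After event 1: A_seq=129 A_ack=7090 B_seq=7090 B_ack=129
After event 2: A_seq=221 A_ack=7090 B_seq=7090 B_ack=129
After event 3: A_seq=236 A_ack=7090 B_seq=7090 B_ack=129
After event 4: A_seq=329 A_ack=7090 B_seq=7090 B_ack=129

329 7090 7090 129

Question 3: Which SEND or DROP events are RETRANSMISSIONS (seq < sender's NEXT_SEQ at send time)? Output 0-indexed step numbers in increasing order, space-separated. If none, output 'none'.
Step 0: SEND seq=7000 -> fresh
Step 1: SEND seq=0 -> fresh
Step 2: DROP seq=129 -> fresh
Step 3: SEND seq=221 -> fresh
Step 4: SEND seq=236 -> fresh
Step 5: SEND seq=7090 -> fresh
Step 6: SEND seq=7186 -> fresh
Step 7: SEND seq=329 -> fresh

Answer: none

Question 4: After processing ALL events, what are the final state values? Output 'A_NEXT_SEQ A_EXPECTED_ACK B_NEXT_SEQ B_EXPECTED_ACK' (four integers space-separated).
After event 0: A_seq=0 A_ack=7090 B_seq=7090 B_ack=0
After event 1: A_seq=129 A_ack=7090 B_seq=7090 B_ack=129
After event 2: A_seq=221 A_ack=7090 B_seq=7090 B_ack=129
After event 3: A_seq=236 A_ack=7090 B_seq=7090 B_ack=129
After event 4: A_seq=329 A_ack=7090 B_seq=7090 B_ack=129
After event 5: A_seq=329 A_ack=7186 B_seq=7186 B_ack=129
After event 6: A_seq=329 A_ack=7234 B_seq=7234 B_ack=129
After event 7: A_seq=377 A_ack=7234 B_seq=7234 B_ack=129

Answer: 377 7234 7234 129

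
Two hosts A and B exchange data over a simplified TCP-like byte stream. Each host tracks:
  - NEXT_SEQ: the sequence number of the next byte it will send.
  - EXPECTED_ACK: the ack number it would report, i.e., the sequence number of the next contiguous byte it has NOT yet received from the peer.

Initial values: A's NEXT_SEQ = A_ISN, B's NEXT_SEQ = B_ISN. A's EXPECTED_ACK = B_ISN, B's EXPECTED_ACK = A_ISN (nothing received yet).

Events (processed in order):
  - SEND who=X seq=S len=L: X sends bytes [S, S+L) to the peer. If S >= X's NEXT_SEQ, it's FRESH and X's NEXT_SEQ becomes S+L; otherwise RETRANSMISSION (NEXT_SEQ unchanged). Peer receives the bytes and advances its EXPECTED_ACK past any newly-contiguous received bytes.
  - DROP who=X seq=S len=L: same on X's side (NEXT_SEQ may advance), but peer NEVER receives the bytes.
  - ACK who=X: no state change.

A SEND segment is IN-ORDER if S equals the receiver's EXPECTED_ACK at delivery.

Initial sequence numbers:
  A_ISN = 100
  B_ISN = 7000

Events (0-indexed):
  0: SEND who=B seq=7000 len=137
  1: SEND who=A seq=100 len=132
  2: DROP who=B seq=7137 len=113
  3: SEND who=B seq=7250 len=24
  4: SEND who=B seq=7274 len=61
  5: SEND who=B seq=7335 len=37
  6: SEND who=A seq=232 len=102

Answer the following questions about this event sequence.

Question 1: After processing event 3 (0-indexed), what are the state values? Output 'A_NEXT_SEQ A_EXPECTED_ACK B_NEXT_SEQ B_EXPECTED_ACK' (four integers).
After event 0: A_seq=100 A_ack=7137 B_seq=7137 B_ack=100
After event 1: A_seq=232 A_ack=7137 B_seq=7137 B_ack=232
After event 2: A_seq=232 A_ack=7137 B_seq=7250 B_ack=232
After event 3: A_seq=232 A_ack=7137 B_seq=7274 B_ack=232

232 7137 7274 232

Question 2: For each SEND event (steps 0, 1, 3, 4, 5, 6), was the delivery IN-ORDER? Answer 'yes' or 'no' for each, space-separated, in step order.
Answer: yes yes no no no yes

Derivation:
Step 0: SEND seq=7000 -> in-order
Step 1: SEND seq=100 -> in-order
Step 3: SEND seq=7250 -> out-of-order
Step 4: SEND seq=7274 -> out-of-order
Step 5: SEND seq=7335 -> out-of-order
Step 6: SEND seq=232 -> in-order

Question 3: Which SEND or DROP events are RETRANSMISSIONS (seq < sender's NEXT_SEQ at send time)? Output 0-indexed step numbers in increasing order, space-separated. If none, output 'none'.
Answer: none

Derivation:
Step 0: SEND seq=7000 -> fresh
Step 1: SEND seq=100 -> fresh
Step 2: DROP seq=7137 -> fresh
Step 3: SEND seq=7250 -> fresh
Step 4: SEND seq=7274 -> fresh
Step 5: SEND seq=7335 -> fresh
Step 6: SEND seq=232 -> fresh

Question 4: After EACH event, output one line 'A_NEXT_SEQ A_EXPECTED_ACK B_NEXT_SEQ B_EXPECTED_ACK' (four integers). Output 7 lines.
100 7137 7137 100
232 7137 7137 232
232 7137 7250 232
232 7137 7274 232
232 7137 7335 232
232 7137 7372 232
334 7137 7372 334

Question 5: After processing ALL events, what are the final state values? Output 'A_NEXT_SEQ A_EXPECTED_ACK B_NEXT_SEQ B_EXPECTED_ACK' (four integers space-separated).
Answer: 334 7137 7372 334

Derivation:
After event 0: A_seq=100 A_ack=7137 B_seq=7137 B_ack=100
After event 1: A_seq=232 A_ack=7137 B_seq=7137 B_ack=232
After event 2: A_seq=232 A_ack=7137 B_seq=7250 B_ack=232
After event 3: A_seq=232 A_ack=7137 B_seq=7274 B_ack=232
After event 4: A_seq=232 A_ack=7137 B_seq=7335 B_ack=232
After event 5: A_seq=232 A_ack=7137 B_seq=7372 B_ack=232
After event 6: A_seq=334 A_ack=7137 B_seq=7372 B_ack=334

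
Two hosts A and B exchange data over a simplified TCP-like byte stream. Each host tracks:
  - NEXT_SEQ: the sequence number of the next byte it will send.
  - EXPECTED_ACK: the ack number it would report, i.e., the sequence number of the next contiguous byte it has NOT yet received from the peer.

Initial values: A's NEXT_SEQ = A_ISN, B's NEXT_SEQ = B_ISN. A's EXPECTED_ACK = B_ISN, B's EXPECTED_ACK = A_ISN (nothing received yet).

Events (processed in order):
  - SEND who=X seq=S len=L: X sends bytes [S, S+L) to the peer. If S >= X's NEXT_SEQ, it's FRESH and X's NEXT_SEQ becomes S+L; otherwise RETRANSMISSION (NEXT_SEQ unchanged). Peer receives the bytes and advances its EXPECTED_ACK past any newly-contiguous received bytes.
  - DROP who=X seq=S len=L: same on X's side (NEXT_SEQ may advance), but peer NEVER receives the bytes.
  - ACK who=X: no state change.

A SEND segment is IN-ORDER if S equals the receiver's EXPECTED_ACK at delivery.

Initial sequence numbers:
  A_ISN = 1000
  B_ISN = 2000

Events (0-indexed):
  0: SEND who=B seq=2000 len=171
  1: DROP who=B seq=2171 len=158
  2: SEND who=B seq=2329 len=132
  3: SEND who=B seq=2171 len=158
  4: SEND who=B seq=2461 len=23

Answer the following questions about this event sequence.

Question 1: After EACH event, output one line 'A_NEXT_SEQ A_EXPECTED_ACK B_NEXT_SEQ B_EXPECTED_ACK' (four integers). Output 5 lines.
1000 2171 2171 1000
1000 2171 2329 1000
1000 2171 2461 1000
1000 2461 2461 1000
1000 2484 2484 1000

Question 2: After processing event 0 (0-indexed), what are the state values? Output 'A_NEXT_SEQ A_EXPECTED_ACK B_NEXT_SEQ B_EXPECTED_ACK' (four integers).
After event 0: A_seq=1000 A_ack=2171 B_seq=2171 B_ack=1000

1000 2171 2171 1000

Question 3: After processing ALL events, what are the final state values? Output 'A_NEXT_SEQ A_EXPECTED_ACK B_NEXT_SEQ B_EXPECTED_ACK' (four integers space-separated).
After event 0: A_seq=1000 A_ack=2171 B_seq=2171 B_ack=1000
After event 1: A_seq=1000 A_ack=2171 B_seq=2329 B_ack=1000
After event 2: A_seq=1000 A_ack=2171 B_seq=2461 B_ack=1000
After event 3: A_seq=1000 A_ack=2461 B_seq=2461 B_ack=1000
After event 4: A_seq=1000 A_ack=2484 B_seq=2484 B_ack=1000

Answer: 1000 2484 2484 1000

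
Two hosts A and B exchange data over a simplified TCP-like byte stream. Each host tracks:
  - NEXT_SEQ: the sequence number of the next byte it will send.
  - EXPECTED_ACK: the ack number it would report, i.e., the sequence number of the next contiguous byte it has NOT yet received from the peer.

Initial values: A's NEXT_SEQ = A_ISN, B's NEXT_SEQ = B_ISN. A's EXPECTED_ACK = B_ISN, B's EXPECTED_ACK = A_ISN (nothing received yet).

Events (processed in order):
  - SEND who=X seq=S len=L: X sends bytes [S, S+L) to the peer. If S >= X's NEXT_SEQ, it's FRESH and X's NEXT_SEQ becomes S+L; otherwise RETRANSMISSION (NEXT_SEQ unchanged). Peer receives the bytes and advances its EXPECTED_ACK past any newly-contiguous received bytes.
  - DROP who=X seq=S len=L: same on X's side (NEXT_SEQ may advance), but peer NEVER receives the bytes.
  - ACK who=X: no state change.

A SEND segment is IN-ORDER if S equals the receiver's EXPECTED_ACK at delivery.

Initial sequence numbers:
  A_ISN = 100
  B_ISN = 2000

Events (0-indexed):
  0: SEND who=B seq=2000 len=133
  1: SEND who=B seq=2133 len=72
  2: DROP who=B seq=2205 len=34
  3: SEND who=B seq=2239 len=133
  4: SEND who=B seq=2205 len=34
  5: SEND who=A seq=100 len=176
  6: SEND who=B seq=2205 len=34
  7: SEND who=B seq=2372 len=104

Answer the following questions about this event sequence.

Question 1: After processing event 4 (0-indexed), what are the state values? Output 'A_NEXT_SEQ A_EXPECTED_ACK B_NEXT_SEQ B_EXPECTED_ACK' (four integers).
After event 0: A_seq=100 A_ack=2133 B_seq=2133 B_ack=100
After event 1: A_seq=100 A_ack=2205 B_seq=2205 B_ack=100
After event 2: A_seq=100 A_ack=2205 B_seq=2239 B_ack=100
After event 3: A_seq=100 A_ack=2205 B_seq=2372 B_ack=100
After event 4: A_seq=100 A_ack=2372 B_seq=2372 B_ack=100

100 2372 2372 100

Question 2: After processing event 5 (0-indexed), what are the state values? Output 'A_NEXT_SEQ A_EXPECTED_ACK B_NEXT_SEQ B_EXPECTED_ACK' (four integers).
After event 0: A_seq=100 A_ack=2133 B_seq=2133 B_ack=100
After event 1: A_seq=100 A_ack=2205 B_seq=2205 B_ack=100
After event 2: A_seq=100 A_ack=2205 B_seq=2239 B_ack=100
After event 3: A_seq=100 A_ack=2205 B_seq=2372 B_ack=100
After event 4: A_seq=100 A_ack=2372 B_seq=2372 B_ack=100
After event 5: A_seq=276 A_ack=2372 B_seq=2372 B_ack=276

276 2372 2372 276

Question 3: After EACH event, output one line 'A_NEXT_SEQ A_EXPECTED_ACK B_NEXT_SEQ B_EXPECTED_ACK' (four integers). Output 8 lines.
100 2133 2133 100
100 2205 2205 100
100 2205 2239 100
100 2205 2372 100
100 2372 2372 100
276 2372 2372 276
276 2372 2372 276
276 2476 2476 276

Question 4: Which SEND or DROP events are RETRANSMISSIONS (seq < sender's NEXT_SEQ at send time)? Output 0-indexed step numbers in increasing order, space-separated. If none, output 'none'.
Answer: 4 6

Derivation:
Step 0: SEND seq=2000 -> fresh
Step 1: SEND seq=2133 -> fresh
Step 2: DROP seq=2205 -> fresh
Step 3: SEND seq=2239 -> fresh
Step 4: SEND seq=2205 -> retransmit
Step 5: SEND seq=100 -> fresh
Step 6: SEND seq=2205 -> retransmit
Step 7: SEND seq=2372 -> fresh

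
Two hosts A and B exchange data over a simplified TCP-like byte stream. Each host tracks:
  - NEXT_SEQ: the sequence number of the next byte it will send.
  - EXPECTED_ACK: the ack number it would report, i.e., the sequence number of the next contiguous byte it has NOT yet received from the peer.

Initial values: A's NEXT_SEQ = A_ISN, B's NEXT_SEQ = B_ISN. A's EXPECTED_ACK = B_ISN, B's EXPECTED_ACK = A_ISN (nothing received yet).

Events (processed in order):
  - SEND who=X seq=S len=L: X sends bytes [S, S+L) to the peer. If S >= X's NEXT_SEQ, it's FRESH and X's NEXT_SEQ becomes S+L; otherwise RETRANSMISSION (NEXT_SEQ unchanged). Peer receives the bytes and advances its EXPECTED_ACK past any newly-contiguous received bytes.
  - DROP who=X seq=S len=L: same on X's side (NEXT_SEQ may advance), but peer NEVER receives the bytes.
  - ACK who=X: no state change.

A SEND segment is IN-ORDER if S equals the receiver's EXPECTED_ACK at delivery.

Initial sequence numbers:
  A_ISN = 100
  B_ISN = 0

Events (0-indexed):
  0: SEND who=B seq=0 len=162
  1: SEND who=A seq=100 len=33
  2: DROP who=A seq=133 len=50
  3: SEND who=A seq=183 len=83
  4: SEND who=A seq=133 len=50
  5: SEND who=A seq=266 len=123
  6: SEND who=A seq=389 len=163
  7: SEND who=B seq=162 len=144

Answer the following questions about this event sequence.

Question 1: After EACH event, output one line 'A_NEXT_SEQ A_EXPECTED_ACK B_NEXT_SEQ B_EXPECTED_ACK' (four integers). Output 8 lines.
100 162 162 100
133 162 162 133
183 162 162 133
266 162 162 133
266 162 162 266
389 162 162 389
552 162 162 552
552 306 306 552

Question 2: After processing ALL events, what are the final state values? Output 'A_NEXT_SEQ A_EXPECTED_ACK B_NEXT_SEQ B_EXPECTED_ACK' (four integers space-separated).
After event 0: A_seq=100 A_ack=162 B_seq=162 B_ack=100
After event 1: A_seq=133 A_ack=162 B_seq=162 B_ack=133
After event 2: A_seq=183 A_ack=162 B_seq=162 B_ack=133
After event 3: A_seq=266 A_ack=162 B_seq=162 B_ack=133
After event 4: A_seq=266 A_ack=162 B_seq=162 B_ack=266
After event 5: A_seq=389 A_ack=162 B_seq=162 B_ack=389
After event 6: A_seq=552 A_ack=162 B_seq=162 B_ack=552
After event 7: A_seq=552 A_ack=306 B_seq=306 B_ack=552

Answer: 552 306 306 552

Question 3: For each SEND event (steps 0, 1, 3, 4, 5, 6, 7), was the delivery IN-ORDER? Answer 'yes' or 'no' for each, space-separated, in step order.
Answer: yes yes no yes yes yes yes

Derivation:
Step 0: SEND seq=0 -> in-order
Step 1: SEND seq=100 -> in-order
Step 3: SEND seq=183 -> out-of-order
Step 4: SEND seq=133 -> in-order
Step 5: SEND seq=266 -> in-order
Step 6: SEND seq=389 -> in-order
Step 7: SEND seq=162 -> in-order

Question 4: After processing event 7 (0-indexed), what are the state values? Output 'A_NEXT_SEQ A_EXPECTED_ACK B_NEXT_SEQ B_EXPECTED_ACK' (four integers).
After event 0: A_seq=100 A_ack=162 B_seq=162 B_ack=100
After event 1: A_seq=133 A_ack=162 B_seq=162 B_ack=133
After event 2: A_seq=183 A_ack=162 B_seq=162 B_ack=133
After event 3: A_seq=266 A_ack=162 B_seq=162 B_ack=133
After event 4: A_seq=266 A_ack=162 B_seq=162 B_ack=266
After event 5: A_seq=389 A_ack=162 B_seq=162 B_ack=389
After event 6: A_seq=552 A_ack=162 B_seq=162 B_ack=552
After event 7: A_seq=552 A_ack=306 B_seq=306 B_ack=552

552 306 306 552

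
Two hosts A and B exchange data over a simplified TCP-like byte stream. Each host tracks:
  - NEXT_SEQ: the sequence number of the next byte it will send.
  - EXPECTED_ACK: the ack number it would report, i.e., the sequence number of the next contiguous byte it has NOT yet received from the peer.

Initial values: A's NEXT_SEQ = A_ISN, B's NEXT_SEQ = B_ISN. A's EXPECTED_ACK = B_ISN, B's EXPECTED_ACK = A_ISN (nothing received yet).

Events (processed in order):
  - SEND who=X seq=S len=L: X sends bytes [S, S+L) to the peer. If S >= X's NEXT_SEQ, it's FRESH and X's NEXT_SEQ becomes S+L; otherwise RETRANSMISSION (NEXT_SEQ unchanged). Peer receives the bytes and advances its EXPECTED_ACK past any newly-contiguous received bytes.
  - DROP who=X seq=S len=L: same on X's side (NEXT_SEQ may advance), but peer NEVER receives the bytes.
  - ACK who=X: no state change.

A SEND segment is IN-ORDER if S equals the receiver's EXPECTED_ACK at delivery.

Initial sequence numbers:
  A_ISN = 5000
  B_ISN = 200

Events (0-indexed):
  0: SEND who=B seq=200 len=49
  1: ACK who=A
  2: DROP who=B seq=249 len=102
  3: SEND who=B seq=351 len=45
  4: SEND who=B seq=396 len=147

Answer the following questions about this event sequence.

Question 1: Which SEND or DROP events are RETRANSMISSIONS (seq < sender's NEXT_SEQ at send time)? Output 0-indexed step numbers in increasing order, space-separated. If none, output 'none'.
Step 0: SEND seq=200 -> fresh
Step 2: DROP seq=249 -> fresh
Step 3: SEND seq=351 -> fresh
Step 4: SEND seq=396 -> fresh

Answer: none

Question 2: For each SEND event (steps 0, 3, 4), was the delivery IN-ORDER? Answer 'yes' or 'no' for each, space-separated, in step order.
Answer: yes no no

Derivation:
Step 0: SEND seq=200 -> in-order
Step 3: SEND seq=351 -> out-of-order
Step 4: SEND seq=396 -> out-of-order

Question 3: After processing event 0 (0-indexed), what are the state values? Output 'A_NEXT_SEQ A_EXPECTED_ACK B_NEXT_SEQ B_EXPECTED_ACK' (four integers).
After event 0: A_seq=5000 A_ack=249 B_seq=249 B_ack=5000

5000 249 249 5000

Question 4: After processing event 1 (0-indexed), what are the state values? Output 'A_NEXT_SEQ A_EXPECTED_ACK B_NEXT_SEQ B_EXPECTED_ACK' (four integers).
After event 0: A_seq=5000 A_ack=249 B_seq=249 B_ack=5000
After event 1: A_seq=5000 A_ack=249 B_seq=249 B_ack=5000

5000 249 249 5000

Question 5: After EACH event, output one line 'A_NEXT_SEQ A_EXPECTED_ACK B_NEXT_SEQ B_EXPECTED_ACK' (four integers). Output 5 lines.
5000 249 249 5000
5000 249 249 5000
5000 249 351 5000
5000 249 396 5000
5000 249 543 5000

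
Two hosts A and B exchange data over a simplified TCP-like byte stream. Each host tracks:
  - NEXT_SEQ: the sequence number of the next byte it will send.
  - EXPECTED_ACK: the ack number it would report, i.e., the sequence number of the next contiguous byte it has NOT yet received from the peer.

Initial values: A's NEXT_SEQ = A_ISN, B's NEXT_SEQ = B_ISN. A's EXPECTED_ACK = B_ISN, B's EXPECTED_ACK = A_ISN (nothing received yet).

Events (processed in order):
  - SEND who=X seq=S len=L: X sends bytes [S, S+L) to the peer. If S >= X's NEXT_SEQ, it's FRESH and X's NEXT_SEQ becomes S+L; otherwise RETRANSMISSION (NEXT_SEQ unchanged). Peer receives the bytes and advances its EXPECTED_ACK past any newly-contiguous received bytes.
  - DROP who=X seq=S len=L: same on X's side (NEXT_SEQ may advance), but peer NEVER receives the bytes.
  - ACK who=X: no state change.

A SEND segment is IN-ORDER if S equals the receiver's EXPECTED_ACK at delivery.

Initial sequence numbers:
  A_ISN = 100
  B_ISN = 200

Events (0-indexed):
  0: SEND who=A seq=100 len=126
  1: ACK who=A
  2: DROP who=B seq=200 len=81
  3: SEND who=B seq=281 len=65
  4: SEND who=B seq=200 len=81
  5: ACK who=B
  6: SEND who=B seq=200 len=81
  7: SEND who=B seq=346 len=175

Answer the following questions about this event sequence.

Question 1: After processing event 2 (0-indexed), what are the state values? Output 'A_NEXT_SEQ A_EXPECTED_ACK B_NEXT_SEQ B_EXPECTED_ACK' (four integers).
After event 0: A_seq=226 A_ack=200 B_seq=200 B_ack=226
After event 1: A_seq=226 A_ack=200 B_seq=200 B_ack=226
After event 2: A_seq=226 A_ack=200 B_seq=281 B_ack=226

226 200 281 226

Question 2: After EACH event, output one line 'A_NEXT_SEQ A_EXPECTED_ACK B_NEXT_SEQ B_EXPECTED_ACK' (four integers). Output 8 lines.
226 200 200 226
226 200 200 226
226 200 281 226
226 200 346 226
226 346 346 226
226 346 346 226
226 346 346 226
226 521 521 226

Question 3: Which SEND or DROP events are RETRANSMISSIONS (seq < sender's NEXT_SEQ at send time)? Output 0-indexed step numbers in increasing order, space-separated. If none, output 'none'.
Answer: 4 6

Derivation:
Step 0: SEND seq=100 -> fresh
Step 2: DROP seq=200 -> fresh
Step 3: SEND seq=281 -> fresh
Step 4: SEND seq=200 -> retransmit
Step 6: SEND seq=200 -> retransmit
Step 7: SEND seq=346 -> fresh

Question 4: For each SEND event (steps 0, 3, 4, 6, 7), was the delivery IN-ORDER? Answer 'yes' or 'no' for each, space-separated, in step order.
Step 0: SEND seq=100 -> in-order
Step 3: SEND seq=281 -> out-of-order
Step 4: SEND seq=200 -> in-order
Step 6: SEND seq=200 -> out-of-order
Step 7: SEND seq=346 -> in-order

Answer: yes no yes no yes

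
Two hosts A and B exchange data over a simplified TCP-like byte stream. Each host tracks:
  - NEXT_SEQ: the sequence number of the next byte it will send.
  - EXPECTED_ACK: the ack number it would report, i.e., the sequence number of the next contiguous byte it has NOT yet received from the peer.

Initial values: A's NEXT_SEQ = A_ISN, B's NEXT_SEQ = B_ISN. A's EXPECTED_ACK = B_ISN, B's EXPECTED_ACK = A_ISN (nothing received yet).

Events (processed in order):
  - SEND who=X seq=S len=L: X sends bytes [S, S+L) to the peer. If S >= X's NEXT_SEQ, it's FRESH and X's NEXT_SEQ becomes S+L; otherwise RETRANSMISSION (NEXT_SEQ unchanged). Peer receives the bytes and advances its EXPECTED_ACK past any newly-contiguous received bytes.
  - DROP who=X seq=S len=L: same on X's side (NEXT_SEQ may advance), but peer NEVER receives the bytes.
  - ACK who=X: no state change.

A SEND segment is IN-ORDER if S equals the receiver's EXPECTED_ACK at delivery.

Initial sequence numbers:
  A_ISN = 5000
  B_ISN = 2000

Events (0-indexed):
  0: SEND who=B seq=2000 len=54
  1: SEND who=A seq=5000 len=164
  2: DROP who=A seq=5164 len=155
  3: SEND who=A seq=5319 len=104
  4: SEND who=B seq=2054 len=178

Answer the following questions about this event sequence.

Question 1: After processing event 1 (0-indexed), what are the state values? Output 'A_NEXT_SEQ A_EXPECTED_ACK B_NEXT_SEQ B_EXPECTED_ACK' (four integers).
After event 0: A_seq=5000 A_ack=2054 B_seq=2054 B_ack=5000
After event 1: A_seq=5164 A_ack=2054 B_seq=2054 B_ack=5164

5164 2054 2054 5164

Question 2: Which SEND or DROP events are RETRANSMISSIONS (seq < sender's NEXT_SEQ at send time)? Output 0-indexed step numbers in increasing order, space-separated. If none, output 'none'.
Step 0: SEND seq=2000 -> fresh
Step 1: SEND seq=5000 -> fresh
Step 2: DROP seq=5164 -> fresh
Step 3: SEND seq=5319 -> fresh
Step 4: SEND seq=2054 -> fresh

Answer: none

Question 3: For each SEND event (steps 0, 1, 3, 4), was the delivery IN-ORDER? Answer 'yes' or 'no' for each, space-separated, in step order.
Step 0: SEND seq=2000 -> in-order
Step 1: SEND seq=5000 -> in-order
Step 3: SEND seq=5319 -> out-of-order
Step 4: SEND seq=2054 -> in-order

Answer: yes yes no yes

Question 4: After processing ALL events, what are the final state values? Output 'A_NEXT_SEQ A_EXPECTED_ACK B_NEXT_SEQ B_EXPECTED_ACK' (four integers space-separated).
Answer: 5423 2232 2232 5164

Derivation:
After event 0: A_seq=5000 A_ack=2054 B_seq=2054 B_ack=5000
After event 1: A_seq=5164 A_ack=2054 B_seq=2054 B_ack=5164
After event 2: A_seq=5319 A_ack=2054 B_seq=2054 B_ack=5164
After event 3: A_seq=5423 A_ack=2054 B_seq=2054 B_ack=5164
After event 4: A_seq=5423 A_ack=2232 B_seq=2232 B_ack=5164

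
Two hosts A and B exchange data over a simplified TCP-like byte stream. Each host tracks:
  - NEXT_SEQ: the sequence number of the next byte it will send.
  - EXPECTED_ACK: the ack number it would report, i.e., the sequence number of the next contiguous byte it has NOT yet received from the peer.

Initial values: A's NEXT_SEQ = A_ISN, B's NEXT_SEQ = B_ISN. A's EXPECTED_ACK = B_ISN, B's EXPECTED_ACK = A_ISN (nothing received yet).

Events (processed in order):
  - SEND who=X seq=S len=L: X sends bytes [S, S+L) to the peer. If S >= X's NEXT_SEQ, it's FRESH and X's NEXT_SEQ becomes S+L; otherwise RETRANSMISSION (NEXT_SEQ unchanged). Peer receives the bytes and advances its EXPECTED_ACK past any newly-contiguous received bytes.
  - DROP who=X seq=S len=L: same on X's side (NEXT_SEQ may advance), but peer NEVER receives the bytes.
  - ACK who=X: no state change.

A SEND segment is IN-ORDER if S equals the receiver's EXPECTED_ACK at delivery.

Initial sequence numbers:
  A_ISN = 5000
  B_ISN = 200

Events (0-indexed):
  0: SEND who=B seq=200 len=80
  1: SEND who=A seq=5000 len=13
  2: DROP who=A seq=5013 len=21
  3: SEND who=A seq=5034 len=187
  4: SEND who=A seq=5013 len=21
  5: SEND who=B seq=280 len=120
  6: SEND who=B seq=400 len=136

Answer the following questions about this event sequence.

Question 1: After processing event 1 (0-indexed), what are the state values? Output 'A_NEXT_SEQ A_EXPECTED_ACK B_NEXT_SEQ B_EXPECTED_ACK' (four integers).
After event 0: A_seq=5000 A_ack=280 B_seq=280 B_ack=5000
After event 1: A_seq=5013 A_ack=280 B_seq=280 B_ack=5013

5013 280 280 5013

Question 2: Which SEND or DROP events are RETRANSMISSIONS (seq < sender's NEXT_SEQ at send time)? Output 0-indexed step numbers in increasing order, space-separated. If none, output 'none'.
Step 0: SEND seq=200 -> fresh
Step 1: SEND seq=5000 -> fresh
Step 2: DROP seq=5013 -> fresh
Step 3: SEND seq=5034 -> fresh
Step 4: SEND seq=5013 -> retransmit
Step 5: SEND seq=280 -> fresh
Step 6: SEND seq=400 -> fresh

Answer: 4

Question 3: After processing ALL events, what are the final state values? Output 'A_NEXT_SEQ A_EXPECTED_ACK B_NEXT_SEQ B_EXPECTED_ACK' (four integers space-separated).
After event 0: A_seq=5000 A_ack=280 B_seq=280 B_ack=5000
After event 1: A_seq=5013 A_ack=280 B_seq=280 B_ack=5013
After event 2: A_seq=5034 A_ack=280 B_seq=280 B_ack=5013
After event 3: A_seq=5221 A_ack=280 B_seq=280 B_ack=5013
After event 4: A_seq=5221 A_ack=280 B_seq=280 B_ack=5221
After event 5: A_seq=5221 A_ack=400 B_seq=400 B_ack=5221
After event 6: A_seq=5221 A_ack=536 B_seq=536 B_ack=5221

Answer: 5221 536 536 5221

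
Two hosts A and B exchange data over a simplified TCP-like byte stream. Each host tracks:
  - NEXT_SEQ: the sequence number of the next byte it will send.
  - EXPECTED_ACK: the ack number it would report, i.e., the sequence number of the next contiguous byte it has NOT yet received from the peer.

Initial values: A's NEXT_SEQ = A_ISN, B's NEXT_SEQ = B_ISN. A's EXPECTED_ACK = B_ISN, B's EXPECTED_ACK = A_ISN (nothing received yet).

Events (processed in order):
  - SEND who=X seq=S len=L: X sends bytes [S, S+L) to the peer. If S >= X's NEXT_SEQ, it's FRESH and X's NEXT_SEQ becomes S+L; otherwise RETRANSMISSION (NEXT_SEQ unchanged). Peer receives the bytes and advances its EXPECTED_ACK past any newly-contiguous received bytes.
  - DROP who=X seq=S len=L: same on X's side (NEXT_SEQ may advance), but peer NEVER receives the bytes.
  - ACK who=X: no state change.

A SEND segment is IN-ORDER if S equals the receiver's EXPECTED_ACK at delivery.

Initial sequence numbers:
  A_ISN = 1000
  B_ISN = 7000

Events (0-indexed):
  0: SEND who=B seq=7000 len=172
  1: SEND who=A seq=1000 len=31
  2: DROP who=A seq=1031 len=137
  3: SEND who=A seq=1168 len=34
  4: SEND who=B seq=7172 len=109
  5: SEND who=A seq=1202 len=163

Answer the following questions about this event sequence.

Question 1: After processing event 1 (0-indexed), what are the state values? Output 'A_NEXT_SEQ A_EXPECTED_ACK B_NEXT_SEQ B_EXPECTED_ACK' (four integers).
After event 0: A_seq=1000 A_ack=7172 B_seq=7172 B_ack=1000
After event 1: A_seq=1031 A_ack=7172 B_seq=7172 B_ack=1031

1031 7172 7172 1031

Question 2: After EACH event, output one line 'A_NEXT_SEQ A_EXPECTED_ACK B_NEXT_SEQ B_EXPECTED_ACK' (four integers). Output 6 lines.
1000 7172 7172 1000
1031 7172 7172 1031
1168 7172 7172 1031
1202 7172 7172 1031
1202 7281 7281 1031
1365 7281 7281 1031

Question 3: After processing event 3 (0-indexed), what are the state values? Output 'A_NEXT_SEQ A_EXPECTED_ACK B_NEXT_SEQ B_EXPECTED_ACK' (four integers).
After event 0: A_seq=1000 A_ack=7172 B_seq=7172 B_ack=1000
After event 1: A_seq=1031 A_ack=7172 B_seq=7172 B_ack=1031
After event 2: A_seq=1168 A_ack=7172 B_seq=7172 B_ack=1031
After event 3: A_seq=1202 A_ack=7172 B_seq=7172 B_ack=1031

1202 7172 7172 1031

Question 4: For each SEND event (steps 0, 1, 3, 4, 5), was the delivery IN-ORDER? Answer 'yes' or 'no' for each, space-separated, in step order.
Answer: yes yes no yes no

Derivation:
Step 0: SEND seq=7000 -> in-order
Step 1: SEND seq=1000 -> in-order
Step 3: SEND seq=1168 -> out-of-order
Step 4: SEND seq=7172 -> in-order
Step 5: SEND seq=1202 -> out-of-order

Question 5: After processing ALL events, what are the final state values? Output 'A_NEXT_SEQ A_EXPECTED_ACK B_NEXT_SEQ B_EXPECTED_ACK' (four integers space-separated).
After event 0: A_seq=1000 A_ack=7172 B_seq=7172 B_ack=1000
After event 1: A_seq=1031 A_ack=7172 B_seq=7172 B_ack=1031
After event 2: A_seq=1168 A_ack=7172 B_seq=7172 B_ack=1031
After event 3: A_seq=1202 A_ack=7172 B_seq=7172 B_ack=1031
After event 4: A_seq=1202 A_ack=7281 B_seq=7281 B_ack=1031
After event 5: A_seq=1365 A_ack=7281 B_seq=7281 B_ack=1031

Answer: 1365 7281 7281 1031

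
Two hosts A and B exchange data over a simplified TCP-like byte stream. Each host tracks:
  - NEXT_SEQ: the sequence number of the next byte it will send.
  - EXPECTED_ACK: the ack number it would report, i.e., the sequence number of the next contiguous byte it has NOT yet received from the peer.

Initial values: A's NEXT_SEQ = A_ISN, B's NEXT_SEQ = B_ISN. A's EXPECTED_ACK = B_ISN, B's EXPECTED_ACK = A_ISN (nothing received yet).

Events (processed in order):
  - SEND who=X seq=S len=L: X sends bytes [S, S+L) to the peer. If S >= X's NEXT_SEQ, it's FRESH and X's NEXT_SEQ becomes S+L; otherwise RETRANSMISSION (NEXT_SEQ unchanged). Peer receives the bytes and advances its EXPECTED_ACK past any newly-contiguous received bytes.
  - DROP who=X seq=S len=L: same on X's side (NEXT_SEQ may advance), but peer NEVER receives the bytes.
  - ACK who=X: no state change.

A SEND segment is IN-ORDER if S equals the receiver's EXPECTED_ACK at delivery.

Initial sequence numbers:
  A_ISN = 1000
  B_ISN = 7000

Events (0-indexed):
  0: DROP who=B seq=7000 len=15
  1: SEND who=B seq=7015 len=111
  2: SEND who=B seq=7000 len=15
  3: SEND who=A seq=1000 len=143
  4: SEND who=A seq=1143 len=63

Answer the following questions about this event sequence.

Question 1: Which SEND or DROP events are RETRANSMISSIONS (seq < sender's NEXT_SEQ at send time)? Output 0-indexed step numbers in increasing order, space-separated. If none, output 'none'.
Step 0: DROP seq=7000 -> fresh
Step 1: SEND seq=7015 -> fresh
Step 2: SEND seq=7000 -> retransmit
Step 3: SEND seq=1000 -> fresh
Step 4: SEND seq=1143 -> fresh

Answer: 2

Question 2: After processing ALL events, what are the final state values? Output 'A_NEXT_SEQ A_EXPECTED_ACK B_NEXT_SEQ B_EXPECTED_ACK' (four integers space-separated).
After event 0: A_seq=1000 A_ack=7000 B_seq=7015 B_ack=1000
After event 1: A_seq=1000 A_ack=7000 B_seq=7126 B_ack=1000
After event 2: A_seq=1000 A_ack=7126 B_seq=7126 B_ack=1000
After event 3: A_seq=1143 A_ack=7126 B_seq=7126 B_ack=1143
After event 4: A_seq=1206 A_ack=7126 B_seq=7126 B_ack=1206

Answer: 1206 7126 7126 1206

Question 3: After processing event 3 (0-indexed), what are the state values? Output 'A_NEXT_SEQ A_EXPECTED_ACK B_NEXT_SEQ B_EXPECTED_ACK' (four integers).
After event 0: A_seq=1000 A_ack=7000 B_seq=7015 B_ack=1000
After event 1: A_seq=1000 A_ack=7000 B_seq=7126 B_ack=1000
After event 2: A_seq=1000 A_ack=7126 B_seq=7126 B_ack=1000
After event 3: A_seq=1143 A_ack=7126 B_seq=7126 B_ack=1143

1143 7126 7126 1143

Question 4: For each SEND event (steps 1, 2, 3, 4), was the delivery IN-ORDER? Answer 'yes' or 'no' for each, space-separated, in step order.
Step 1: SEND seq=7015 -> out-of-order
Step 2: SEND seq=7000 -> in-order
Step 3: SEND seq=1000 -> in-order
Step 4: SEND seq=1143 -> in-order

Answer: no yes yes yes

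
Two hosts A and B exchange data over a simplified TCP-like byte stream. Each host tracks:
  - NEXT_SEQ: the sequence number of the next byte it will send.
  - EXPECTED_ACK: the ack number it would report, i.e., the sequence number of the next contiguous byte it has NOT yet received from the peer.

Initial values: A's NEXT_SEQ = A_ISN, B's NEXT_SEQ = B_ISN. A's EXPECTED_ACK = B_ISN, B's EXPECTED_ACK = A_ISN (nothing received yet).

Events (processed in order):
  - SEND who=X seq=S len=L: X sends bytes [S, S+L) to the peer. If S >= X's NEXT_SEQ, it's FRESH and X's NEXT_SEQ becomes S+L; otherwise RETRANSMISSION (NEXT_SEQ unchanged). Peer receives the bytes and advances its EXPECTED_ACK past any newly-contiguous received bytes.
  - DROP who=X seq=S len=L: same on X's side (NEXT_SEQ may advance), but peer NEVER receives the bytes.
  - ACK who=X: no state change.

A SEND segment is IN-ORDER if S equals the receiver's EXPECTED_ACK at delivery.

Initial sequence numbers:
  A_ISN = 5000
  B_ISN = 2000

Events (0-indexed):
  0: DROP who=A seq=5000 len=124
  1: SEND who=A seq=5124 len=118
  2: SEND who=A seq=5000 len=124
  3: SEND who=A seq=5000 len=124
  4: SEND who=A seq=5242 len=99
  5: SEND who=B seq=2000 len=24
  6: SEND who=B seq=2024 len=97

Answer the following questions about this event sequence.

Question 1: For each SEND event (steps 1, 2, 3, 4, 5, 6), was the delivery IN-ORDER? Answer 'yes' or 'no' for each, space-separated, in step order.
Step 1: SEND seq=5124 -> out-of-order
Step 2: SEND seq=5000 -> in-order
Step 3: SEND seq=5000 -> out-of-order
Step 4: SEND seq=5242 -> in-order
Step 5: SEND seq=2000 -> in-order
Step 6: SEND seq=2024 -> in-order

Answer: no yes no yes yes yes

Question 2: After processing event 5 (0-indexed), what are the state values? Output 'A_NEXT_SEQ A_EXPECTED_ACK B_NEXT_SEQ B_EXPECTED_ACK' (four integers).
After event 0: A_seq=5124 A_ack=2000 B_seq=2000 B_ack=5000
After event 1: A_seq=5242 A_ack=2000 B_seq=2000 B_ack=5000
After event 2: A_seq=5242 A_ack=2000 B_seq=2000 B_ack=5242
After event 3: A_seq=5242 A_ack=2000 B_seq=2000 B_ack=5242
After event 4: A_seq=5341 A_ack=2000 B_seq=2000 B_ack=5341
After event 5: A_seq=5341 A_ack=2024 B_seq=2024 B_ack=5341

5341 2024 2024 5341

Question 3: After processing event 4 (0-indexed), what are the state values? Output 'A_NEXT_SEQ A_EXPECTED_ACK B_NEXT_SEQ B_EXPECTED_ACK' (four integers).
After event 0: A_seq=5124 A_ack=2000 B_seq=2000 B_ack=5000
After event 1: A_seq=5242 A_ack=2000 B_seq=2000 B_ack=5000
After event 2: A_seq=5242 A_ack=2000 B_seq=2000 B_ack=5242
After event 3: A_seq=5242 A_ack=2000 B_seq=2000 B_ack=5242
After event 4: A_seq=5341 A_ack=2000 B_seq=2000 B_ack=5341

5341 2000 2000 5341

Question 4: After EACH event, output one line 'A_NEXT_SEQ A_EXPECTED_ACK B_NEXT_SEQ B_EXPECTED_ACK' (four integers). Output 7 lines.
5124 2000 2000 5000
5242 2000 2000 5000
5242 2000 2000 5242
5242 2000 2000 5242
5341 2000 2000 5341
5341 2024 2024 5341
5341 2121 2121 5341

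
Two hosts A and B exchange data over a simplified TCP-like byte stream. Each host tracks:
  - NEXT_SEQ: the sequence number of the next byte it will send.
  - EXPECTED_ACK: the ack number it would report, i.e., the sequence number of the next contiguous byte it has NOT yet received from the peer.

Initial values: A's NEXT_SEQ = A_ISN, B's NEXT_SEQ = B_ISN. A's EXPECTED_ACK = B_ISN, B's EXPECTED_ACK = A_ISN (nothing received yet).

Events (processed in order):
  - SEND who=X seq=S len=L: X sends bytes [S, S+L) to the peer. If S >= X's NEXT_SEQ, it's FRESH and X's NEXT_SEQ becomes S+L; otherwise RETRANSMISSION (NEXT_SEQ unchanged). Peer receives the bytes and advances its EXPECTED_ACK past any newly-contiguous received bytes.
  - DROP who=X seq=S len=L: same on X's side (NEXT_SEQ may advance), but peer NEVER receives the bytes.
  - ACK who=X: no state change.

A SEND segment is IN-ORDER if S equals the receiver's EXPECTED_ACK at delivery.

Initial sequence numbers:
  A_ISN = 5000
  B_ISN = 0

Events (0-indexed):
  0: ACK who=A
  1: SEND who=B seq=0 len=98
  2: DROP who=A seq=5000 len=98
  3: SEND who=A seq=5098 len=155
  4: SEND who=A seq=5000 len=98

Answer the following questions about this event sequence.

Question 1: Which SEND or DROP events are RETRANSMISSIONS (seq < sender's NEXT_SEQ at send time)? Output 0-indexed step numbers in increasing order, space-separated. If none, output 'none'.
Step 1: SEND seq=0 -> fresh
Step 2: DROP seq=5000 -> fresh
Step 3: SEND seq=5098 -> fresh
Step 4: SEND seq=5000 -> retransmit

Answer: 4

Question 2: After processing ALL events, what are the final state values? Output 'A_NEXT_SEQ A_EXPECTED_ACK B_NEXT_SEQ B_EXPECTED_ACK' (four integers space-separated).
After event 0: A_seq=5000 A_ack=0 B_seq=0 B_ack=5000
After event 1: A_seq=5000 A_ack=98 B_seq=98 B_ack=5000
After event 2: A_seq=5098 A_ack=98 B_seq=98 B_ack=5000
After event 3: A_seq=5253 A_ack=98 B_seq=98 B_ack=5000
After event 4: A_seq=5253 A_ack=98 B_seq=98 B_ack=5253

Answer: 5253 98 98 5253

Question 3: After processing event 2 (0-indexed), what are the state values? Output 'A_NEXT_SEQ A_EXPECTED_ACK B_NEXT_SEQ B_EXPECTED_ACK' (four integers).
After event 0: A_seq=5000 A_ack=0 B_seq=0 B_ack=5000
After event 1: A_seq=5000 A_ack=98 B_seq=98 B_ack=5000
After event 2: A_seq=5098 A_ack=98 B_seq=98 B_ack=5000

5098 98 98 5000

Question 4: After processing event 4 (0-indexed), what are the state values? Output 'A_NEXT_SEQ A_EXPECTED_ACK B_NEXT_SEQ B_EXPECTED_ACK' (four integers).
After event 0: A_seq=5000 A_ack=0 B_seq=0 B_ack=5000
After event 1: A_seq=5000 A_ack=98 B_seq=98 B_ack=5000
After event 2: A_seq=5098 A_ack=98 B_seq=98 B_ack=5000
After event 3: A_seq=5253 A_ack=98 B_seq=98 B_ack=5000
After event 4: A_seq=5253 A_ack=98 B_seq=98 B_ack=5253

5253 98 98 5253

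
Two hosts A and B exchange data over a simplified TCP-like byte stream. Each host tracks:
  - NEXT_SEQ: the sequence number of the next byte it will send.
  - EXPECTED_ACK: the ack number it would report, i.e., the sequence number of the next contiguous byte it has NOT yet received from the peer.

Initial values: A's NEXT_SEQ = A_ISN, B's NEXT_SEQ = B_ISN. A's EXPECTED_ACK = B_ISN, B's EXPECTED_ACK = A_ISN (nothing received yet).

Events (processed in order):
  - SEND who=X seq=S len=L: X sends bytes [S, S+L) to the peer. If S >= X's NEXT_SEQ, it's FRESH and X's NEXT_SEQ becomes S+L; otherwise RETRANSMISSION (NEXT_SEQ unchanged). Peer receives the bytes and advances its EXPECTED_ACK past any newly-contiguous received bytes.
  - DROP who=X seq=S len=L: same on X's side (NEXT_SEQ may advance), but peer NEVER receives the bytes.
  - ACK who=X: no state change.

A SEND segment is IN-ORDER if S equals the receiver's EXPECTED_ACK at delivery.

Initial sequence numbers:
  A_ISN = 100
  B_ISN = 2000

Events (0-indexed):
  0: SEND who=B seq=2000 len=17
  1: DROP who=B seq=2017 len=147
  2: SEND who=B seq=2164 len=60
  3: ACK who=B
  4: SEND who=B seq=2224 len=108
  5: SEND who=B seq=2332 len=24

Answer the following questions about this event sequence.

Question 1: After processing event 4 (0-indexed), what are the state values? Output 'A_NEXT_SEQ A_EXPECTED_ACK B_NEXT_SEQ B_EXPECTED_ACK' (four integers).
After event 0: A_seq=100 A_ack=2017 B_seq=2017 B_ack=100
After event 1: A_seq=100 A_ack=2017 B_seq=2164 B_ack=100
After event 2: A_seq=100 A_ack=2017 B_seq=2224 B_ack=100
After event 3: A_seq=100 A_ack=2017 B_seq=2224 B_ack=100
After event 4: A_seq=100 A_ack=2017 B_seq=2332 B_ack=100

100 2017 2332 100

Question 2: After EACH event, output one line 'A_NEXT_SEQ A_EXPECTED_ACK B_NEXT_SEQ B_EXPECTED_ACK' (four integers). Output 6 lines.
100 2017 2017 100
100 2017 2164 100
100 2017 2224 100
100 2017 2224 100
100 2017 2332 100
100 2017 2356 100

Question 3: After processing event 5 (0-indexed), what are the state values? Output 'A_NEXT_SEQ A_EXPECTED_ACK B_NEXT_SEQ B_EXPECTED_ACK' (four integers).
After event 0: A_seq=100 A_ack=2017 B_seq=2017 B_ack=100
After event 1: A_seq=100 A_ack=2017 B_seq=2164 B_ack=100
After event 2: A_seq=100 A_ack=2017 B_seq=2224 B_ack=100
After event 3: A_seq=100 A_ack=2017 B_seq=2224 B_ack=100
After event 4: A_seq=100 A_ack=2017 B_seq=2332 B_ack=100
After event 5: A_seq=100 A_ack=2017 B_seq=2356 B_ack=100

100 2017 2356 100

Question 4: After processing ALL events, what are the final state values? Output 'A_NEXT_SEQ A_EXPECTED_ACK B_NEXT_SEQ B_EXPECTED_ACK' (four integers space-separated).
After event 0: A_seq=100 A_ack=2017 B_seq=2017 B_ack=100
After event 1: A_seq=100 A_ack=2017 B_seq=2164 B_ack=100
After event 2: A_seq=100 A_ack=2017 B_seq=2224 B_ack=100
After event 3: A_seq=100 A_ack=2017 B_seq=2224 B_ack=100
After event 4: A_seq=100 A_ack=2017 B_seq=2332 B_ack=100
After event 5: A_seq=100 A_ack=2017 B_seq=2356 B_ack=100

Answer: 100 2017 2356 100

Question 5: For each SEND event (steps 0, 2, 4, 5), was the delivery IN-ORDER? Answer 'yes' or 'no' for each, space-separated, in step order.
Step 0: SEND seq=2000 -> in-order
Step 2: SEND seq=2164 -> out-of-order
Step 4: SEND seq=2224 -> out-of-order
Step 5: SEND seq=2332 -> out-of-order

Answer: yes no no no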